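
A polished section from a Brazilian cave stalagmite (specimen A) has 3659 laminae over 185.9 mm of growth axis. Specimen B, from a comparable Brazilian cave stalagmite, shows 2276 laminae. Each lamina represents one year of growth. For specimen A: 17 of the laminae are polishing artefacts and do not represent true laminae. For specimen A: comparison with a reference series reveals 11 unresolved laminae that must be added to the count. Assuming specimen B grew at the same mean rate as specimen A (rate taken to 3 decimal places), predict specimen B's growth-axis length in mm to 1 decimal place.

116.1 mm

Specimen A: after corrections the count is 3659 − 17 + 11 = 3653 laminae.
A: Mean rate = 185.9 mm / 3653 years ≈ 0.051 mm/year.
B's length ≈ 0.051 × 2276 = 116.1 mm.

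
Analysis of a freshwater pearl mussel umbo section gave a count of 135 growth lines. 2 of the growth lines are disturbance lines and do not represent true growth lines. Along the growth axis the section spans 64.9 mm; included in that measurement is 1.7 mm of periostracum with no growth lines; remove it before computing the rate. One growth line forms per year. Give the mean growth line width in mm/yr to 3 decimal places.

True growth line count = 135 − 2 = 133.
Removing the 1.7 mm offcut leaves 64.9 − 1.7 = 63.2 mm.
Extension rate ≈ 63.2 / 133 = 0.475 mm/yr.

0.475 mm/yr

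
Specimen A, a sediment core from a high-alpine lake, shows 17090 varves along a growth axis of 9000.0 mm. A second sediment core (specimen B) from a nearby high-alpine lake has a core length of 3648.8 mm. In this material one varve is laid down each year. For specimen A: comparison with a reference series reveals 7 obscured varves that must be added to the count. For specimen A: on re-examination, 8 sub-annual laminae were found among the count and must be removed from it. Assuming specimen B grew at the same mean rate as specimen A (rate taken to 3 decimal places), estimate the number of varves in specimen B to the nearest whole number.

Specimen A: after corrections the count is 17090 − 8 + 7 = 17089 varves.
A: Extension rate ≈ 9000.0 / 17089 = 0.527 mm per year.
Specimen B: 3648.8 mm / 0.527 mm per year = 6923.72 years ≈ 6924 varves.

6924 varves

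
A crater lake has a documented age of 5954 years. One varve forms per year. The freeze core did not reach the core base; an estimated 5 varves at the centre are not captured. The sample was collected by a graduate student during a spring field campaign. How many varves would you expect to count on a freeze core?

Expected varves over 5954 years: 5954.
Subtracting the 5 varves not captured gives 5954 − 5 = 5949 varves in the record.

5949 varves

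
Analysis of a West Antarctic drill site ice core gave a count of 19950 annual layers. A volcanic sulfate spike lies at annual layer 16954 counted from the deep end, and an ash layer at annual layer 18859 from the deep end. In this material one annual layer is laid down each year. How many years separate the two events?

1905 years

The two markers are separated by 18859 − 16954 = 1905 annual layers.
One annual layer per year makes the interval 1905 years.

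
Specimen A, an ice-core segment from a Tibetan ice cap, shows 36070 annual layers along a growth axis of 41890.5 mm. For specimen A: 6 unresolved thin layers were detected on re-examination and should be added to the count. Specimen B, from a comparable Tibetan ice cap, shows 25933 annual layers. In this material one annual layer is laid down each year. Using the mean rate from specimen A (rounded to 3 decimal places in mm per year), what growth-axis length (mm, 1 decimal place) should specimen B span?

Specimen A: adjusted count: 36070 + 6 = 36076 annual layers.
A: Mean rate = 41890.5 mm / 36076 years ≈ 1.161 mm/yr.
For B, 1.161 mm/year × 25933 years = 30108.2 mm.

30108.2 mm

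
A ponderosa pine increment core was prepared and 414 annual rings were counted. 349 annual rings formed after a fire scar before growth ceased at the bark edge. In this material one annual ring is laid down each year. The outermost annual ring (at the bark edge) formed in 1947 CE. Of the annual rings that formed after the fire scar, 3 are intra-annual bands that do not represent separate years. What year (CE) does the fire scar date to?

1601 CE

349 annual rings formed after the fire scar.
Excluding 3 false annual rings: 349 − 3 = 346.
The annual ring at the bark edge is 1947 CE, so the fire scar dates to 1947 − 346 = 1601 CE.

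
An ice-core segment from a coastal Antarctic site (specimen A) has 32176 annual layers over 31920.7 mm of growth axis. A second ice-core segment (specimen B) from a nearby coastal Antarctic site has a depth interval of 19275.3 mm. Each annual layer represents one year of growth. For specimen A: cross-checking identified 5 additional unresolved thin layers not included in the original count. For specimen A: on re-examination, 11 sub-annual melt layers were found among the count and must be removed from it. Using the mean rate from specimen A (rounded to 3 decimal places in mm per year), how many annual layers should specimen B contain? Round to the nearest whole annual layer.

19431 annual layers

Specimen A: correcting the raw count gives 32176 − 11 + 5 = 32170 true annual layers.
A: Mean rate = 31920.7 mm / 32170 years ≈ 0.992 mm/year.
Specimen B: 19275.3 mm / 0.992 mm per year = 19430.75 years ≈ 19431 annual layers.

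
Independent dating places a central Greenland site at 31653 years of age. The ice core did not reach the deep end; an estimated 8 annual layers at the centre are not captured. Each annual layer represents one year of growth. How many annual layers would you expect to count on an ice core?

One annual layer per year gives 31653 annual layers over 31653 years.
Less the 8 uncaptured annual layers: 31653 − 8 = 31645.

31645 annual layers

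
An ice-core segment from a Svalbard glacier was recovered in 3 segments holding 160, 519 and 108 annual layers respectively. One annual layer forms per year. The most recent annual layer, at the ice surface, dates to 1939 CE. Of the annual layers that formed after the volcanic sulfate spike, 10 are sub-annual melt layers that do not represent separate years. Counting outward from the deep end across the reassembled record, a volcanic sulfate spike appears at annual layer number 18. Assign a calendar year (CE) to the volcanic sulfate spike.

Total annual layers = 160 + 519 + 108 = 787.
Between annual layer 18 and the ice surface there are 787 − 18 = 769 annual layers.
Removing the 10 false annual layers leaves 769 − 10 = 759 true annual layers beyond the volcanic sulfate spike.
The annual layer at the ice surface is 1939 CE, so the volcanic sulfate spike dates to 1939 − 759 = 1180 CE.

1180 CE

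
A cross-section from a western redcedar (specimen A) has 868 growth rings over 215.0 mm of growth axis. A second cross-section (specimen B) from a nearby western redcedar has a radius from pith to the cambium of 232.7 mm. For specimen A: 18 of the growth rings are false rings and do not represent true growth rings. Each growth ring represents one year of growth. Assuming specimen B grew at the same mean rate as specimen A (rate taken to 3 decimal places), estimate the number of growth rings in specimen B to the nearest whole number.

920 growth rings

Specimen A: correcting the raw count gives 868 − 18 = 850 true growth rings.
A: 215.0 mm over 850 years gives 215.0 / 850 ≈ 0.253 mm/year.
For B, 232.7 / 0.253 = 919.76 years ≈ 920 growth rings.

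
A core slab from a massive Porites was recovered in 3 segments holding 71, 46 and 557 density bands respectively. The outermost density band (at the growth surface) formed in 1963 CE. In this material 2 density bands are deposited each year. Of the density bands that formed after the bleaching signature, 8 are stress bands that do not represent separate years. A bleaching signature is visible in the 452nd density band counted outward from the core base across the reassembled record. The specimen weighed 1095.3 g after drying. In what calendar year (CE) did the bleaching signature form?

Total density bands = 71 + 46 + 557 = 674.
674 − 452 = 222 density bands lie beyond the bleaching signature toward the growth surface.
Excluding 8 false density bands: 222 − 8 = 214.
214 density bands at 2 per year is 214 / 2 = 107 years.
1963 − 107 = 1856 CE.

1856 CE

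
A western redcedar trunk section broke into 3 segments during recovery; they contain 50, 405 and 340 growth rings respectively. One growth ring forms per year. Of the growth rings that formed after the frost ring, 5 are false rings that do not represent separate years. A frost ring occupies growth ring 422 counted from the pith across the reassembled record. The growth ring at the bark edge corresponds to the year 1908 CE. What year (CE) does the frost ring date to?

1540 CE

Total growth rings = 50 + 405 + 340 = 795.
The frost ring sits at growth ring 422 from the pith, so 795 − 422 = 373 growth rings formed after it.
Removing the 5 false growth rings leaves 373 − 5 = 368 true growth rings beyond the frost ring.
Counting back 368 years from 1908 CE places the frost ring in 1908 − 368 = 1540 CE.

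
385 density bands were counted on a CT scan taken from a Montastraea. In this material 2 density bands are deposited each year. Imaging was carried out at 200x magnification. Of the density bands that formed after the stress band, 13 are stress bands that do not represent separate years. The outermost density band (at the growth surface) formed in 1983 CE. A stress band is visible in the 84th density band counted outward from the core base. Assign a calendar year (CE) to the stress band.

1839 CE

Between density band 84 and the growth surface there are 385 − 84 = 301 density bands.
Excluding 13 false density bands: 301 − 13 = 288.
Dividing by 2 density bands per year: 288 / 2 = 144 years.
The density band at the growth surface is 1983 CE, so the stress band dates to 1983 − 144 = 1839 CE.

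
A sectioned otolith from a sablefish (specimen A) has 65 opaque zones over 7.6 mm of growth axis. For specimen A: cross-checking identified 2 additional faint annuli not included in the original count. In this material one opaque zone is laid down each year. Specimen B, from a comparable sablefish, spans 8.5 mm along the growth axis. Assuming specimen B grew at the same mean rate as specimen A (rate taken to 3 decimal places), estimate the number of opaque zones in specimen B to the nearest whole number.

Specimen A: adjusted count: 65 + 2 = 67 opaque zones.
A: Mean rate = 7.6 mm / 67 years ≈ 0.113 mm per year.
For B, 8.5 / 0.113 = 75.22 years ≈ 75 opaque zones.

75 opaque zones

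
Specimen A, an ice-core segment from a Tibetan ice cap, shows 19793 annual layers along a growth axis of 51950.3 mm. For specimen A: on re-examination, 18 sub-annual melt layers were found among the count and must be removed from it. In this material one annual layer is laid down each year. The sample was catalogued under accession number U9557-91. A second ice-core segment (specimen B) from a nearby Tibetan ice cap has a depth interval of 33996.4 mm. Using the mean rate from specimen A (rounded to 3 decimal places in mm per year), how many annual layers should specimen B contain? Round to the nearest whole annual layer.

12941 annual layers

Specimen A: correcting the raw count gives 19793 − 18 = 19775 true annual layers.
A: 51950.3 mm over 19775 years gives 51950.3 / 19775 ≈ 2.627 mm/year.
For B, 33996.4 / 2.627 = 12941.15 years ≈ 12941 annual layers.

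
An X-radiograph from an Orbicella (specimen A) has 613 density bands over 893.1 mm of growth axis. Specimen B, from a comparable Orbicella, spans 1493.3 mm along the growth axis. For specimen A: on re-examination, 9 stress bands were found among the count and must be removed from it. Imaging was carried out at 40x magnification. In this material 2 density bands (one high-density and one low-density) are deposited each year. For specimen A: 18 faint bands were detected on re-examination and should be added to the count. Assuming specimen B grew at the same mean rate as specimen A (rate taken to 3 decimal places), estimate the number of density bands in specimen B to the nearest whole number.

Specimen A: correcting the raw count gives 613 − 9 + 18 = 622 true density bands.
Specimen A: 622 density bands at 2 per year is 622 / 2 = 311 years.
A: Mean rate = 893.1 mm / 311 years ≈ 2.872 mm/yr.
B spans 1493.3 / 2.872 = 519.95 years; at 2 density bands per year that is 519.95 × 2 ≈ 1040 density bands.

1040 density bands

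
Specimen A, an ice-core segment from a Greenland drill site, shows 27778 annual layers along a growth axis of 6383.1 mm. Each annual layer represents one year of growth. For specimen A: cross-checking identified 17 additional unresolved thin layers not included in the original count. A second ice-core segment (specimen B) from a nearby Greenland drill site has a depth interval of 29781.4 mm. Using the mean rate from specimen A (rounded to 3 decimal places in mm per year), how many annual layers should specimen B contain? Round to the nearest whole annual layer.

Specimen A: true annual layer count = 27778 + 17 = 27795.
A: Extension rate ≈ 6383.1 / 27795 = 0.230 mm per year.
For B, 29781.4 / 0.230 = 129484.35 years ≈ 129484 annual layers.

129484 annual layers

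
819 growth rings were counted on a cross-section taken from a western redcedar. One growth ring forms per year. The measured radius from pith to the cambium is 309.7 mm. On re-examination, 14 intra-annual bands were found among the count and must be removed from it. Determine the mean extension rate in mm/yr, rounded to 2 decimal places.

After corrections the count is 819 − 14 = 805 growth rings.
Mean rate = 309.7 mm / 805 years ≈ 0.38 mm/yr.

0.38 mm/yr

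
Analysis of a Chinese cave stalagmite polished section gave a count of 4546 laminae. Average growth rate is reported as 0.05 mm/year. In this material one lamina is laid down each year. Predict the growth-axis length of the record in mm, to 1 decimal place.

227.3 mm

4546 years of growth are recorded.
4546 years at 0.05 mm/year gives 0.05 × 4546 = 227.3 mm.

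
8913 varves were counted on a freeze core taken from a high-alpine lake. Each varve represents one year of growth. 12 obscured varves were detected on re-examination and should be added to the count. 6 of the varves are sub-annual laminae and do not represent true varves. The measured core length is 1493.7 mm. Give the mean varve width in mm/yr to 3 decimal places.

Correcting the raw count gives 8913 − 6 + 12 = 8919 true varves.
1493.7 mm over 8919 years gives 1493.7 / 8919 ≈ 0.167 mm/yr.

0.167 mm/yr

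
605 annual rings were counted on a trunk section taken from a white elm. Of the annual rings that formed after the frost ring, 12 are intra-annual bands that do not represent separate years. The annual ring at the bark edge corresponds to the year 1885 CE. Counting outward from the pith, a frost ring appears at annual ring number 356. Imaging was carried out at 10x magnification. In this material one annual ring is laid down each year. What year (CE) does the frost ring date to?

1648 CE

605 − 356 = 249 annual rings lie beyond the frost ring toward the bark edge.
249 − 12 false = 237 true annual rings after the frost ring.
1885 − 237 = 1648 CE.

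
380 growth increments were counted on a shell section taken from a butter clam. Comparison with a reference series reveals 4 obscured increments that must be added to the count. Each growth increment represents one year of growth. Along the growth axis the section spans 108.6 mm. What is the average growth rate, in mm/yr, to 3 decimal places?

0.283 mm/yr

After corrections the count is 380 + 4 = 384 growth increments.
Mean rate = 108.6 mm / 384 years ≈ 0.283 mm/yr.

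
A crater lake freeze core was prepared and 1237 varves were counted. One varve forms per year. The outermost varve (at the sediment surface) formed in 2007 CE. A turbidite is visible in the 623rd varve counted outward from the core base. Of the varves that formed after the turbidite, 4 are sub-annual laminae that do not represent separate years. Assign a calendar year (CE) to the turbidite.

1397 CE

The turbidite sits at varve 623 from the core base, so 1237 − 623 = 614 varves formed after it.
614 − 4 false = 610 true varves after the turbidite.
2007 − 610 = 1397 CE.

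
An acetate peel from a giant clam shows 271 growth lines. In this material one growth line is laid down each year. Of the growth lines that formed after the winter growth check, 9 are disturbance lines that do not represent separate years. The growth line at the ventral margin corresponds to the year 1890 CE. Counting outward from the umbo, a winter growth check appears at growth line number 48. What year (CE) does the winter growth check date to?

1676 CE

Between growth line 48 and the ventral margin there are 271 − 48 = 223 growth lines.
223 − 9 false = 214 true growth lines after the winter growth check.
1890 − 214 = 1676 CE.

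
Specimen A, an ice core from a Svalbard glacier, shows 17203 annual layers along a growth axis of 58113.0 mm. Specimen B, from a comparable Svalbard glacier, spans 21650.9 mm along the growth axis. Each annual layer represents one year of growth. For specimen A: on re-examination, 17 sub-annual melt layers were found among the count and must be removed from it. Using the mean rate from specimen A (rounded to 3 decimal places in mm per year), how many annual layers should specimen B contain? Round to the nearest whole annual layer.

Specimen A: correcting the raw count gives 17203 − 17 = 17186 true annual layers.
A: 58113.0 mm over 17186 years gives 58113.0 / 17186 ≈ 3.381 mm/yr.
B spans 21650.9 / 3.381 = 6403.70 years ≈ 6404 annual layers.

6404 annual layers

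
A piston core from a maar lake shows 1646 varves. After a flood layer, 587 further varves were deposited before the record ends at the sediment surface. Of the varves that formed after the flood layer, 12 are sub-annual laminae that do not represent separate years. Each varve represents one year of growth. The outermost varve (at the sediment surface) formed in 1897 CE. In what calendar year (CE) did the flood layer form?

1322 CE

There are 587 varves younger than the flood layer.
Excluding 12 false varves: 587 − 12 = 575.
1897 − 575 = 1322 CE.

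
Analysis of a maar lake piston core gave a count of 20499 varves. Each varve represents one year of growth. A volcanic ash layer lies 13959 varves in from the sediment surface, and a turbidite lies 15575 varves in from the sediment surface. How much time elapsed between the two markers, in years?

1616 yr

15575 − 13959 = 1616 varves lie between the two events.
That is 1616 years at one varve per year.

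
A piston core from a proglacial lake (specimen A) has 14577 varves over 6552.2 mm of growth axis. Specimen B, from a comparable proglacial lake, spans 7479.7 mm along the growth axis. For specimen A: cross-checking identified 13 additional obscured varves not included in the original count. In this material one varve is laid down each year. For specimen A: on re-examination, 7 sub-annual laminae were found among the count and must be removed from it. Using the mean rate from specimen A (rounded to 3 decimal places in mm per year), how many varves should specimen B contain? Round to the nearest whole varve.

16659 varves

Specimen A: after corrections the count is 14577 − 7 + 13 = 14583 varves.
A: Extension rate ≈ 6552.2 / 14583 = 0.449 mm/yr.
Specimen B: 7479.7 mm / 0.449 mm per year = 16658.57 years ≈ 16659 varves.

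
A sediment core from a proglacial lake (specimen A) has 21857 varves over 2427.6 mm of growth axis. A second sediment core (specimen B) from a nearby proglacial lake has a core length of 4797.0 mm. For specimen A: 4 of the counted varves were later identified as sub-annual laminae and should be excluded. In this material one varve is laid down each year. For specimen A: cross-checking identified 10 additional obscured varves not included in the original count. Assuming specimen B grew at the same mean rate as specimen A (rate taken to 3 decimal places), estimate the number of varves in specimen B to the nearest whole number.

43216 varves

Specimen A: adjusted count: 21857 − 4 + 10 = 21863 varves.
A: 2427.6 mm over 21863 years gives 2427.6 / 21863 ≈ 0.111 mm per year.
B spans 4797.0 / 0.111 = 43216.22 years ≈ 43216 varves.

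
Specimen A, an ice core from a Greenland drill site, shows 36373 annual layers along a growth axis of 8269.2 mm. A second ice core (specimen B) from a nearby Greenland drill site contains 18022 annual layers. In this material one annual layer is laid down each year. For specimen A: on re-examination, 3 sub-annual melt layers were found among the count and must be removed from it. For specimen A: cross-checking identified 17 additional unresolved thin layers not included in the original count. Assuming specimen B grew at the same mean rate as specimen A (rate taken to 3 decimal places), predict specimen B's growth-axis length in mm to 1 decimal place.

4091.0 mm

Specimen A: correcting the raw count gives 36373 − 3 + 17 = 36387 true annual layers.
A: 8269.2 mm over 36387 years gives 8269.2 / 36387 ≈ 0.227 mm/yr.
Length of B = 0.227 × 18022 = 4091.0 mm.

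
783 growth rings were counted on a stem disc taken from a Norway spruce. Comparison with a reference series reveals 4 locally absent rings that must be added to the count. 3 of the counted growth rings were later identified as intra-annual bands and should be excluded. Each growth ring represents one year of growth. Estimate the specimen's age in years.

784 years

After corrections the count is 783 − 3 + 4 = 784 growth rings.
At one growth ring per year, that is 784 years.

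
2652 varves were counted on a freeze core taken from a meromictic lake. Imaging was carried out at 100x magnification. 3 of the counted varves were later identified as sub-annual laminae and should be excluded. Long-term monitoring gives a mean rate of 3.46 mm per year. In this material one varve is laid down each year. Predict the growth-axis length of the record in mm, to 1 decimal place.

After corrections the count is 2652 − 3 = 2649 varves.
Predicted length = 3.46 mm/year × 2649 years = 9165.5 mm.

9165.5 mm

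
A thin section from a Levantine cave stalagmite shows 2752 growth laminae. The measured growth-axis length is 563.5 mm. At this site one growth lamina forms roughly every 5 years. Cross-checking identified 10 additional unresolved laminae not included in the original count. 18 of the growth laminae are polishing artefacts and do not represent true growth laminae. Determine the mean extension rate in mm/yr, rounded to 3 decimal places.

After corrections the count is 2752 − 18 + 10 = 2744 growth laminae.
Multiplying by 5 years per growth lamina: 2744 × 5 = 13720 years.
563.5 mm over 13720 years gives 563.5 / 13720 ≈ 0.041 mm/yr.

0.041 mm/yr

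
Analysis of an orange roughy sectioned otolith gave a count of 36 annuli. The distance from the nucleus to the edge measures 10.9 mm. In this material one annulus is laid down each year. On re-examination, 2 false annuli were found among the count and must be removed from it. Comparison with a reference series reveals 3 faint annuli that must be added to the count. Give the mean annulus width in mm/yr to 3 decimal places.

0.295 mm/yr

Correcting the raw count gives 36 − 2 + 3 = 37 true annuli.
Mean rate = 10.9 mm / 37 years ≈ 0.295 mm/yr.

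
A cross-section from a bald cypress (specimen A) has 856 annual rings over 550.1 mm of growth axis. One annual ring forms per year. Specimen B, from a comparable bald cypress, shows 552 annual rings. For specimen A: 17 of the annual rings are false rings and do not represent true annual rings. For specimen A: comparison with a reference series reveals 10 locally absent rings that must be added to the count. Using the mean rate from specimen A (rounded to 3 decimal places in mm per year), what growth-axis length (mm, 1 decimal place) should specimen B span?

357.7 mm

Specimen A: true annual ring count = 856 − 17 + 10 = 849.
A: Mean rate = 550.1 mm / 849 years ≈ 0.648 mm/yr.
B's length ≈ 0.648 × 552 = 357.7 mm.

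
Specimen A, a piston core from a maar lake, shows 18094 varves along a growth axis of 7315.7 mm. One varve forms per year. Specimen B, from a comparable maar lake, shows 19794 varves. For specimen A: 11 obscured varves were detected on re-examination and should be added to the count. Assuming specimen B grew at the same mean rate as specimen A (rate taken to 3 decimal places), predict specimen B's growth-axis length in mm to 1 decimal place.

Specimen A: adjusted count: 18094 + 11 = 18105 varves.
A: Extension rate ≈ 7315.7 / 18105 = 0.404 mm/yr.
Length of B = 0.404 × 19794 = 7996.8 mm.

7996.8 mm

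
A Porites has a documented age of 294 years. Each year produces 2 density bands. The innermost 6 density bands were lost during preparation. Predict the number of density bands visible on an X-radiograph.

With 2 density bands per year, 294 years would produce 294 × 2 = 588 density bands.
Less the 6 uncaptured density bands: 588 − 6 = 582.

582 density bands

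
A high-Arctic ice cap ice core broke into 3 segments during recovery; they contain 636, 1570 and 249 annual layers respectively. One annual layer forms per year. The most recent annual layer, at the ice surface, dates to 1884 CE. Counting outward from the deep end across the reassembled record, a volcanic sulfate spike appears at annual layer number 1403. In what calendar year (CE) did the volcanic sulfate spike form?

832 CE

Total annual layers = 636 + 1570 + 249 = 2455.
The volcanic sulfate spike sits at annual layer 1403 from the deep end, so 2455 − 1403 = 1052 annual layers formed after it.
1884 − 1052 = 832 CE.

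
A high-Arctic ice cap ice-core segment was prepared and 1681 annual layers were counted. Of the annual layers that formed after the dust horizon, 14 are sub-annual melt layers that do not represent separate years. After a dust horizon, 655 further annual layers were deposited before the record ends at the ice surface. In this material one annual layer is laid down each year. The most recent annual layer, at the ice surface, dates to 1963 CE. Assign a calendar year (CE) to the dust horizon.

1322 CE

There are 655 annual layers younger than the dust horizon.
Removing the 14 false annual layers leaves 655 − 14 = 641 true annual layers beyond the dust horizon.
1963 − 641 = 1322 CE.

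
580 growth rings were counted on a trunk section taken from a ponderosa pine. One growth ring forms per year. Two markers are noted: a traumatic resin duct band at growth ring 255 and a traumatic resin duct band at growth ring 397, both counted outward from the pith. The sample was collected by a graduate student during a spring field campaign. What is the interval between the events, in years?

142 years

397 − 255 = 142 growth rings lie between the two events.
One growth ring per year makes the interval 142 years.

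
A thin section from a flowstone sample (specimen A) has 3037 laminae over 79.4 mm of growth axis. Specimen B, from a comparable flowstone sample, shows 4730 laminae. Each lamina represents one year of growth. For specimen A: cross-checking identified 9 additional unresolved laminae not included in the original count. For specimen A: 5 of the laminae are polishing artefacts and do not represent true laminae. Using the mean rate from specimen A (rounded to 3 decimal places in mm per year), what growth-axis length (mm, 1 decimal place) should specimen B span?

123.0 mm

Specimen A: true lamina count = 3037 − 5 + 9 = 3041.
A: 79.4 mm over 3041 years gives 79.4 / 3041 ≈ 0.026 mm per year.
Length of B = 0.026 × 4730 = 123.0 mm.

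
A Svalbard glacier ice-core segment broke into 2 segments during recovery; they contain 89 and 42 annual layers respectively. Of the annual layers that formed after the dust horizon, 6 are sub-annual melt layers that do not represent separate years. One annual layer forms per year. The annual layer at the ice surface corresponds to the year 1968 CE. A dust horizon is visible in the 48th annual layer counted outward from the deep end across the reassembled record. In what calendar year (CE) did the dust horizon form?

1891 CE

Total annual layers = 89 + 42 = 131.
The dust horizon sits at annual layer 48 from the deep end, so 131 − 48 = 83 annual layers formed after it.
Removing the 6 false annual layers leaves 83 − 6 = 77 true annual layers beyond the dust horizon.
The annual layer at the ice surface is 1968 CE, so the dust horizon dates to 1968 − 77 = 1891 CE.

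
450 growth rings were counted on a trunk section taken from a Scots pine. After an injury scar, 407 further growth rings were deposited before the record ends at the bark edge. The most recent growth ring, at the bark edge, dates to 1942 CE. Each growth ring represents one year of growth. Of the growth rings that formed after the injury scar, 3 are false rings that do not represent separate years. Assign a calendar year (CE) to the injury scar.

1538 CE

407 growth rings post-date the injury scar.
Excluding 3 false growth rings: 407 − 3 = 404.
Counting back 404 years from 1942 CE places the injury scar in 1942 − 404 = 1538 CE.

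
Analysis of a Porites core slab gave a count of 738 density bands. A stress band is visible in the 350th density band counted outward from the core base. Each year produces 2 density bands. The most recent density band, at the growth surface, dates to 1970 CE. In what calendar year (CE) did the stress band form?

The stress band sits at density band 350 from the core base, so 738 − 350 = 388 density bands formed after it.
With 2 density bands per year, 388 / 2 = 194 years.
The density band at the growth surface is 1970 CE, so the stress band dates to 1970 − 194 = 1776 CE.

1776 CE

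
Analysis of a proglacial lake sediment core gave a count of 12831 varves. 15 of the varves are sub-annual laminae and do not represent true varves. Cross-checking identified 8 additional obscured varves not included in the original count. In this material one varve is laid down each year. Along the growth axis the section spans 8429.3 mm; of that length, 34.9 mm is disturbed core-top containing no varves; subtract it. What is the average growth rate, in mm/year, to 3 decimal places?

0.655 mm/year

True varve count = 12831 − 15 + 8 = 12824.
Net length = 8429.3 − 34.9 = 8394.4 mm.
Mean rate = 8394.4 mm / 12824 years ≈ 0.655 mm/year.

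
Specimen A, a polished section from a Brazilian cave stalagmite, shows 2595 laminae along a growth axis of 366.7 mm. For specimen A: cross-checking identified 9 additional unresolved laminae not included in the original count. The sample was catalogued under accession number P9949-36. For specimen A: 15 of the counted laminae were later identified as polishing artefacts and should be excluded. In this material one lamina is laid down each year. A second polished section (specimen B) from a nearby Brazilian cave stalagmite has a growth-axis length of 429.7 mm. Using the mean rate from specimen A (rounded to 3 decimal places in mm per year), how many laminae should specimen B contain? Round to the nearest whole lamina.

3026 laminae

Specimen A: after corrections the count is 2595 − 15 + 9 = 2589 laminae.
A: 366.7 mm over 2589 years gives 366.7 / 2589 ≈ 0.142 mm/year.
For B, 429.7 / 0.142 = 3026.06 years ≈ 3026 laminae.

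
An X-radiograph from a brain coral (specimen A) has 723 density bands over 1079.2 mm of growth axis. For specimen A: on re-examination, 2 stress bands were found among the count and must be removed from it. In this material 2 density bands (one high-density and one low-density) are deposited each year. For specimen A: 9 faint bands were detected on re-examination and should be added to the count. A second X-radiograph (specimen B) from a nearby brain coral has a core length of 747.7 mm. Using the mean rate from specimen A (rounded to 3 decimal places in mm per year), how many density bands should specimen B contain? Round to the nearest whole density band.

506 density bands

Specimen A: true density band count = 723 − 2 + 9 = 730.
Specimen A: with 2 density bands per year, 730 / 2 = 365 years.
A: Extension rate ≈ 1079.2 / 365 = 2.957 mm/year.
For B, 747.7 / 2.957 = 252.86 years; at 2 density bands per year that is 252.86 × 2 ≈ 506 density bands.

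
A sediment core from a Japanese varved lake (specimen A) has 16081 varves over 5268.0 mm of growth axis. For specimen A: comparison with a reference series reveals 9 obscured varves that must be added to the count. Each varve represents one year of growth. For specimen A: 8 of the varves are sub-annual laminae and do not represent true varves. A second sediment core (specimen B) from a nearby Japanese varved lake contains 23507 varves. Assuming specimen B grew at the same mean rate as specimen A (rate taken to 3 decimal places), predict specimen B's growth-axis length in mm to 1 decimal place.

7710.3 mm

Specimen A: correcting the raw count gives 16081 − 8 + 9 = 16082 true varves.
A: Mean rate = 5268.0 mm / 16082 years ≈ 0.328 mm per year.
Length of B = 0.328 × 23507 = 7710.3 mm.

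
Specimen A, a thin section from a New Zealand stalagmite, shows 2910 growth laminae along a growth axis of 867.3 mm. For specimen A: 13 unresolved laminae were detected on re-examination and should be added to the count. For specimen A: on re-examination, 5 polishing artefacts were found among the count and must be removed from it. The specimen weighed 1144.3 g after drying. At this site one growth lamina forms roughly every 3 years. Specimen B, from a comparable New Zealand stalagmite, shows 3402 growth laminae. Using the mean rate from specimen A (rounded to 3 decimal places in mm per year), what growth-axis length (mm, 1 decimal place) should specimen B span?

1010.4 mm

Specimen A: correcting the raw count gives 2910 − 5 + 13 = 2918 true growth laminae.
Specimen A: multiplying by 3 years per growth lamina: 2918 × 3 = 8754 years.
A: 867.3 mm over 8754 years gives 867.3 / 8754 ≈ 0.099 mm/year.
Specimen B: multiplying by 3 years per growth lamina: 3402 × 3 = 10206 years. B's length ≈ 0.099 × 10206 = 1010.4 mm.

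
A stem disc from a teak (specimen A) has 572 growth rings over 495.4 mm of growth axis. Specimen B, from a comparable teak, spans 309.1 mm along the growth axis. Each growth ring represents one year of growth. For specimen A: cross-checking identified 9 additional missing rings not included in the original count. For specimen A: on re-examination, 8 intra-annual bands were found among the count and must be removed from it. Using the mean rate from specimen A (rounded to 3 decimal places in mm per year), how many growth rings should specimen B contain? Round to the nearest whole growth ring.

Specimen A: true growth ring count = 572 − 8 + 9 = 573.
A: 495.4 mm over 573 years gives 495.4 / 573 ≈ 0.865 mm/year.
Specimen B: 309.1 mm / 0.865 mm per year = 357.34 years ≈ 357 growth rings.

357 growth rings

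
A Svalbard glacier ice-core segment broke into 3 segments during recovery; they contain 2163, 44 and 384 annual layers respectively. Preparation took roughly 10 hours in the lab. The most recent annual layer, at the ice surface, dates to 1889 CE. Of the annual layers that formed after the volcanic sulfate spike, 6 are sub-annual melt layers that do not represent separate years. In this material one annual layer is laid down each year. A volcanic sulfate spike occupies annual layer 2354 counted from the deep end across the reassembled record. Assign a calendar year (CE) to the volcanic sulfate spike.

1658 CE

Total annual layers = 2163 + 44 + 384 = 2591.
The volcanic sulfate spike sits at annual layer 2354 from the deep end, so 2591 − 2354 = 237 annual layers formed after it.
237 − 6 false = 231 true annual layers after the volcanic sulfate spike.
The annual layer at the ice surface is 1889 CE, so the volcanic sulfate spike dates to 1889 − 231 = 1658 CE.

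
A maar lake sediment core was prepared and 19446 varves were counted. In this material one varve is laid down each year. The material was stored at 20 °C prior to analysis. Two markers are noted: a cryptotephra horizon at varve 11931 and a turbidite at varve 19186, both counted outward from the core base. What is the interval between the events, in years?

7255 yr

Separation: 19186 − 11931 = 7255 varves.
One varve per year makes the interval 7255 years.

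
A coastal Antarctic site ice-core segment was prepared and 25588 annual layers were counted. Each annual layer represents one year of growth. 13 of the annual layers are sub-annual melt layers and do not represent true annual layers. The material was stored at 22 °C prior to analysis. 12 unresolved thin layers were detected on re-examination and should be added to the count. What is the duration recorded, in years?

25587 yr

Correcting the raw count gives 25588 − 13 + 12 = 25587 true annual layers.
One annual layer per year makes the duration 25587 years.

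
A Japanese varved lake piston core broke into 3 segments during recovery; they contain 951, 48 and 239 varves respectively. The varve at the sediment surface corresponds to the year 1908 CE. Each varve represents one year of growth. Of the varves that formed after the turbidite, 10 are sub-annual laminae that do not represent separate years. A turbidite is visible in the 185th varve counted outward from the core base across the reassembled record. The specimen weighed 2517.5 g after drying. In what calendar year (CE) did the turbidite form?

865 CE

Total varves = 951 + 48 + 239 = 1238.
The turbidite sits at varve 185 from the core base, so 1238 − 185 = 1053 varves formed after it.
1053 − 10 false = 1043 true varves after the turbidite.
Counting back 1043 years from 1908 CE places the turbidite in 1908 − 1043 = 865 CE.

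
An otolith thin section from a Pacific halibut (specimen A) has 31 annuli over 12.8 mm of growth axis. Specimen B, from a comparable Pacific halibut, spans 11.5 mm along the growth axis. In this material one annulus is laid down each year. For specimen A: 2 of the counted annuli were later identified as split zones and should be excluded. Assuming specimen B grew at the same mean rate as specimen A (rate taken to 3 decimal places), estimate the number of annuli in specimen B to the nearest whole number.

26 annuli

Specimen A: correcting the raw count gives 31 − 2 = 29 true annuli.
A: Extension rate ≈ 12.8 / 29 = 0.441 mm per year.
B spans 11.5 / 0.441 = 26.08 years ≈ 26 annuli.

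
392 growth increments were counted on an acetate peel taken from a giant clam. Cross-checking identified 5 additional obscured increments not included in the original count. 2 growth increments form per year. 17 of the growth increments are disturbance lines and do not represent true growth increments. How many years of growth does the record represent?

Correcting the raw count gives 392 − 17 + 5 = 380 true growth increments.
380 growth increments at 2 per year is 380 / 2 = 190 years.

190 years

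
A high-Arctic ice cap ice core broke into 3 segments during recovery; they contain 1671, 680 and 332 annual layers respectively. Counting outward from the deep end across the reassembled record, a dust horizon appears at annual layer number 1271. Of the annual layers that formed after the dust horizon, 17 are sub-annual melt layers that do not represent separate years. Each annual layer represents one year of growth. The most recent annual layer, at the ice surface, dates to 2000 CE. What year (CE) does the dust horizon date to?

Total annual layers = 1671 + 680 + 332 = 2683.
2683 − 1271 = 1412 annual layers lie beyond the dust horizon toward the ice surface.
1412 − 17 false = 1395 true annual layers after the dust horizon.
Counting back 1395 years from 2000 CE places the dust horizon in 2000 − 1395 = 605 CE.

605 CE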